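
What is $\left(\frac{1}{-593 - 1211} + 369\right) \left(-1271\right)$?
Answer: $- \frac{20635925}{44} \approx -4.69 \cdot 10^{5}$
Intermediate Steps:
$\left(\frac{1}{-593 - 1211} + 369\right) \left(-1271\right) = \left(\frac{1}{-1804} + 369\right) \left(-1271\right) = \left(- \frac{1}{1804} + 369\right) \left(-1271\right) = \frac{665675}{1804} \left(-1271\right) = - \frac{20635925}{44}$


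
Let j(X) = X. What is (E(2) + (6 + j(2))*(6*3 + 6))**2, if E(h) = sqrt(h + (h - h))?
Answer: (192 + sqrt(2))**2 ≈ 37409.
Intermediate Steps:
E(h) = sqrt(h) (E(h) = sqrt(h + 0) = sqrt(h))
(E(2) + (6 + j(2))*(6*3 + 6))**2 = (sqrt(2) + (6 + 2)*(6*3 + 6))**2 = (sqrt(2) + 8*(18 + 6))**2 = (sqrt(2) + 8*24)**2 = (sqrt(2) + 192)**2 = (192 + sqrt(2))**2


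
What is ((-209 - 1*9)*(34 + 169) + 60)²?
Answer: 1953109636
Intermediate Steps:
((-209 - 1*9)*(34 + 169) + 60)² = ((-209 - 9)*203 + 60)² = (-218*203 + 60)² = (-44254 + 60)² = (-44194)² = 1953109636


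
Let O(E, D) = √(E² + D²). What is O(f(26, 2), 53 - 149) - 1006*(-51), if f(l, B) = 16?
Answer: 51306 + 16*√37 ≈ 51403.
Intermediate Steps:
O(E, D) = √(D² + E²)
O(f(26, 2), 53 - 149) - 1006*(-51) = √((53 - 149)² + 16²) - 1006*(-51) = √((-96)² + 256) - 1*(-51306) = √(9216 + 256) + 51306 = √9472 + 51306 = 16*√37 + 51306 = 51306 + 16*√37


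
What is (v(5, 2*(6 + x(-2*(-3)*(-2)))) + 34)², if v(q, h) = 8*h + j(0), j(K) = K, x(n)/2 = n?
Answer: 64516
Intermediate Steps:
x(n) = 2*n
v(q, h) = 8*h (v(q, h) = 8*h + 0 = 8*h)
(v(5, 2*(6 + x(-2*(-3)*(-2)))) + 34)² = (8*(2*(6 + 2*(-2*(-3)*(-2)))) + 34)² = (8*(2*(6 + 2*(6*(-2)))) + 34)² = (8*(2*(6 + 2*(-12))) + 34)² = (8*(2*(6 - 24)) + 34)² = (8*(2*(-18)) + 34)² = (8*(-36) + 34)² = (-288 + 34)² = (-254)² = 64516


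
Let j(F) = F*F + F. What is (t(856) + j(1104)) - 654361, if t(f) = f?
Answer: 566415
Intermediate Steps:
j(F) = F + F² (j(F) = F² + F = F + F²)
(t(856) + j(1104)) - 654361 = (856 + 1104*(1 + 1104)) - 654361 = (856 + 1104*1105) - 654361 = (856 + 1219920) - 654361 = 1220776 - 654361 = 566415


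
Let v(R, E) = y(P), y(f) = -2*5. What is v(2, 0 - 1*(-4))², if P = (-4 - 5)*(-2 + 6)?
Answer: 100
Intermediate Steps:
P = -36 (P = -9*4 = -36)
y(f) = -10
v(R, E) = -10
v(2, 0 - 1*(-4))² = (-10)² = 100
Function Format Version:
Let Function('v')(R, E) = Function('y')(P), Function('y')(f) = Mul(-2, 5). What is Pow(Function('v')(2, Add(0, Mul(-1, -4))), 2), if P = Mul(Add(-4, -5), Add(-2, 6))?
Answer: 100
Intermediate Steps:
P = -36 (P = Mul(-9, 4) = -36)
Function('y')(f) = -10
Function('v')(R, E) = -10
Pow(Function('v')(2, Add(0, Mul(-1, -4))), 2) = Pow(-10, 2) = 100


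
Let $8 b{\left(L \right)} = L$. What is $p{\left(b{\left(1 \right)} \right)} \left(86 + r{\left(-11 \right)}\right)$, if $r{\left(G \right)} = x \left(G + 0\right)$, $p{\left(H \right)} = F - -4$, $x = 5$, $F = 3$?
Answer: $217$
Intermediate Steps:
$b{\left(L \right)} = \frac{L}{8}$
$p{\left(H \right)} = 7$ ($p{\left(H \right)} = 3 - -4 = 3 + 4 = 7$)
$r{\left(G \right)} = 5 G$ ($r{\left(G \right)} = 5 \left(G + 0\right) = 5 G$)
$p{\left(b{\left(1 \right)} \right)} \left(86 + r{\left(-11 \right)}\right) = 7 \left(86 + 5 \left(-11\right)\right) = 7 \left(86 - 55\right) = 7 \cdot 31 = 217$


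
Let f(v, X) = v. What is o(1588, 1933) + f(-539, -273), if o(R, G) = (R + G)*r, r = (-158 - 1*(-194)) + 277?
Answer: 1101534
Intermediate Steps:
r = 313 (r = (-158 + 194) + 277 = 36 + 277 = 313)
o(R, G) = 313*G + 313*R (o(R, G) = (R + G)*313 = (G + R)*313 = 313*G + 313*R)
o(1588, 1933) + f(-539, -273) = (313*1933 + 313*1588) - 539 = (605029 + 497044) - 539 = 1102073 - 539 = 1101534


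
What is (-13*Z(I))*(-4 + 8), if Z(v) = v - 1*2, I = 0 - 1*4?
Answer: 312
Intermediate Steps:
I = -4 (I = 0 - 4 = -4)
Z(v) = -2 + v (Z(v) = v - 2 = -2 + v)
(-13*Z(I))*(-4 + 8) = (-13*(-2 - 4))*(-4 + 8) = -13*(-6)*4 = 78*4 = 312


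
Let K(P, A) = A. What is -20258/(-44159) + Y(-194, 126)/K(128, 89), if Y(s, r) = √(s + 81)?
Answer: 20258/44159 + I*√113/89 ≈ 0.45875 + 0.11944*I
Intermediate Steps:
Y(s, r) = √(81 + s)
-20258/(-44159) + Y(-194, 126)/K(128, 89) = -20258/(-44159) + √(81 - 194)/89 = -20258*(-1/44159) + √(-113)*(1/89) = 20258/44159 + (I*√113)*(1/89) = 20258/44159 + I*√113/89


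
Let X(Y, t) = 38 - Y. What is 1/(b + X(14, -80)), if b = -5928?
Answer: -1/5904 ≈ -0.00016938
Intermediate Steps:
1/(b + X(14, -80)) = 1/(-5928 + (38 - 1*14)) = 1/(-5928 + (38 - 14)) = 1/(-5928 + 24) = 1/(-5904) = -1/5904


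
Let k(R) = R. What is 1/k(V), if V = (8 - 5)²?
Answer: ⅑ ≈ 0.11111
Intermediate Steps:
V = 9 (V = 3² = 9)
1/k(V) = 1/9 = ⅑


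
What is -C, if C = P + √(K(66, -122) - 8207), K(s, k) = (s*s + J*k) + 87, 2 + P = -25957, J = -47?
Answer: 25959 - √1970 ≈ 25915.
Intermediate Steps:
P = -25959 (P = -2 - 25957 = -25959)
K(s, k) = 87 + s² - 47*k (K(s, k) = (s*s - 47*k) + 87 = (s² - 47*k) + 87 = 87 + s² - 47*k)
C = -25959 + √1970 (C = -25959 + √((87 + 66² - 47*(-122)) - 8207) = -25959 + √((87 + 4356 + 5734) - 8207) = -25959 + √(10177 - 8207) = -25959 + √1970 ≈ -25915.)
-C = -(-25959 + √1970) = 25959 - √1970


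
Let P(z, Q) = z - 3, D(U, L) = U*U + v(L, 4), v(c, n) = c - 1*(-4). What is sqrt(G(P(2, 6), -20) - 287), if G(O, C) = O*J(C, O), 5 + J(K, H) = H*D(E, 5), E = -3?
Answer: 2*I*sqrt(66) ≈ 16.248*I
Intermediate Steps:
v(c, n) = 4 + c (v(c, n) = c + 4 = 4 + c)
D(U, L) = 4 + L + U**2 (D(U, L) = U*U + (4 + L) = U**2 + (4 + L) = 4 + L + U**2)
P(z, Q) = -3 + z
J(K, H) = -5 + 18*H (J(K, H) = -5 + H*(4 + 5 + (-3)**2) = -5 + H*(4 + 5 + 9) = -5 + H*18 = -5 + 18*H)
G(O, C) = O*(-5 + 18*O)
sqrt(G(P(2, 6), -20) - 287) = sqrt((-3 + 2)*(-5 + 18*(-3 + 2)) - 287) = sqrt(-(-5 + 18*(-1)) - 287) = sqrt(-(-5 - 18) - 287) = sqrt(-1*(-23) - 287) = sqrt(23 - 287) = sqrt(-264) = 2*I*sqrt(66)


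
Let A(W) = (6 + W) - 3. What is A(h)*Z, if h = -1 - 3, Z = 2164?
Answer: -2164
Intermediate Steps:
h = -4
A(W) = 3 + W
A(h)*Z = (3 - 4)*2164 = -1*2164 = -2164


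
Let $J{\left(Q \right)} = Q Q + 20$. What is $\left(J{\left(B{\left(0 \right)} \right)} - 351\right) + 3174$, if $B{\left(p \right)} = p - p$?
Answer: $2843$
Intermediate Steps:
$B{\left(p \right)} = 0$
$J{\left(Q \right)} = 20 + Q^{2}$ ($J{\left(Q \right)} = Q^{2} + 20 = 20 + Q^{2}$)
$\left(J{\left(B{\left(0 \right)} \right)} - 351\right) + 3174 = \left(\left(20 + 0^{2}\right) - 351\right) + 3174 = \left(\left(20 + 0\right) - 351\right) + 3174 = \left(20 - 351\right) + 3174 = -331 + 3174 = 2843$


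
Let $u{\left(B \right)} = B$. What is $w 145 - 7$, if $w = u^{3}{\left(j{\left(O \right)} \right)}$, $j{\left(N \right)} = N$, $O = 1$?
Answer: $138$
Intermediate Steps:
$w = 1$ ($w = 1^{3} = 1$)
$w 145 - 7 = 1 \cdot 145 - 7 = 145 - 7 = 138$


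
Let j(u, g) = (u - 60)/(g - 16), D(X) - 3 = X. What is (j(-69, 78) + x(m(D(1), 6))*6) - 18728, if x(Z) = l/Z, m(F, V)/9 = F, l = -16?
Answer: -3484291/186 ≈ -18733.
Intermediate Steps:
D(X) = 3 + X
j(u, g) = (-60 + u)/(-16 + g)
m(F, V) = 9*F
x(Z) = -16/Z
(j(-69, 78) + x(m(D(1), 6))*6) - 18728 = ((-60 - 69)/(-16 + 78) - 16*1/(9*(3 + 1))*6) - 18728 = (-129/62 - 16/(9*4)*6) - 18728 = ((1/62)*(-129) - 16/36*6) - 18728 = (-129/62 - 16*1/36*6) - 18728 = (-129/62 - 4/9*6) - 18728 = (-129/62 - 8/3) - 18728 = -883/186 - 18728 = -3484291/186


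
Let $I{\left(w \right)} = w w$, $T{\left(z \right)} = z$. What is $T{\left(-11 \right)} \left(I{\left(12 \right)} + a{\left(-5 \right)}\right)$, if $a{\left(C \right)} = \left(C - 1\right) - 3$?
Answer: $-1485$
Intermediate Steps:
$a{\left(C \right)} = -4 + C$ ($a{\left(C \right)} = \left(-1 + C\right) - 3 = -4 + C$)
$I{\left(w \right)} = w^{2}$
$T{\left(-11 \right)} \left(I{\left(12 \right)} + a{\left(-5 \right)}\right) = - 11 \left(12^{2} - 9\right) = - 11 \left(144 - 9\right) = \left(-11\right) 135 = -1485$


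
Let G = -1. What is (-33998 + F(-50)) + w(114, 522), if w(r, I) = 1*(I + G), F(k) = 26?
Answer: -33451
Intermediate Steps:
w(r, I) = -1 + I (w(r, I) = 1*(I - 1) = 1*(-1 + I) = -1 + I)
(-33998 + F(-50)) + w(114, 522) = (-33998 + 26) + (-1 + 522) = -33972 + 521 = -33451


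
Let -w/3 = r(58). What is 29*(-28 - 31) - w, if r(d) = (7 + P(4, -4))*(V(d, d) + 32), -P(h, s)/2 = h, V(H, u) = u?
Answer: -1981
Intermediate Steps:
P(h, s) = -2*h
r(d) = -32 - d (r(d) = (7 - 2*4)*(d + 32) = (7 - 8)*(32 + d) = -(32 + d) = -32 - d)
w = 270 (w = -3*(-32 - 1*58) = -3*(-32 - 58) = -3*(-90) = 270)
29*(-28 - 31) - w = 29*(-28 - 31) - 1*270 = 29*(-59) - 270 = -1711 - 270 = -1981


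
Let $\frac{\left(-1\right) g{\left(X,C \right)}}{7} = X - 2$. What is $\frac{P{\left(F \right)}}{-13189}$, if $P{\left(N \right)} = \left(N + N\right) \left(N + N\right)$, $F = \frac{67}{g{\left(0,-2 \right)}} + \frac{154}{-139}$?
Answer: $- \frac{51222649}{12486408781} \approx -0.0041023$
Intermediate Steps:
$g{\left(X,C \right)} = 14 - 7 X$ ($g{\left(X,C \right)} = - 7 \left(X - 2\right) = - 7 \left(-2 + X\right) = 14 - 7 X$)
$F = \frac{7157}{1946}$ ($F = \frac{67}{14 - 0} + \frac{154}{-139} = \frac{67}{14 + 0} + 154 \left(- \frac{1}{139}\right) = \frac{67}{14} - \frac{154}{139} = \frac{7157}{1946} \approx 3.6778$)
$P{\left(N \right)} = 4 N^{2}$ ($P{\left(N \right)} = 2 N 2 N = 4 N^{2}$)
$\frac{P{\left(F \right)}}{-13189} = \frac{4 \left(\frac{7157}{1946}\right)^{2}}{-13189} = 4 \cdot \frac{51222649}{3786916} \left(- \frac{1}{13189}\right) = \frac{51222649}{946729} \left(- \frac{1}{13189}\right) = - \frac{51222649}{12486408781}$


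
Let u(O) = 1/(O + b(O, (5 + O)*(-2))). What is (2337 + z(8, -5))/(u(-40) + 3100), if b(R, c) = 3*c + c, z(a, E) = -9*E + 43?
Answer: 582000/744001 ≈ 0.78226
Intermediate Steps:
z(a, E) = 43 - 9*E
b(R, c) = 4*c
u(O) = 1/(-40 - 7*O) (u(O) = 1/(O + 4*((5 + O)*(-2))) = 1/(O + 4*(-10 - 2*O)) = 1/(O + (-40 - 8*O)) = 1/(-40 - 7*O))
(2337 + z(8, -5))/(u(-40) + 3100) = (2337 + (43 - 9*(-5)))/(1/(-40 - 7*(-40)) + 3100) = (2337 + (43 + 45))/(1/(-40 + 280) + 3100) = (2337 + 88)/(1/240 + 3100) = 2425/(1/240 + 3100) = 2425/(744001/240) = 2425*(240/744001) = 582000/744001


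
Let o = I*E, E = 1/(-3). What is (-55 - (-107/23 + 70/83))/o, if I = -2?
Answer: -146586/1909 ≈ -76.787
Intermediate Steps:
E = -⅓ (E = 1*(-⅓) = -⅓ ≈ -0.33333)
o = ⅔ (o = -2*(-⅓) = ⅔ ≈ 0.66667)
(-55 - (-107/23 + 70/83))/o = (-55 - (-107/23 + 70/83))/(⅔) = (-55 - (-107*1/23 + 70*(1/83)))*(3/2) = (-55 - (-107/23 + 70/83))*(3/2) = (-55 - 1*(-7271/1909))*(3/2) = (-55 + 7271/1909)*(3/2) = -97724/1909*3/2 = -146586/1909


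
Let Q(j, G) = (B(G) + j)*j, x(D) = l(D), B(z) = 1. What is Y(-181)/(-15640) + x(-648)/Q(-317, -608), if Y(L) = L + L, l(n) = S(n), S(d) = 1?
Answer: 2267369/97918130 ≈ 0.023156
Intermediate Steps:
l(n) = 1
x(D) = 1
Y(L) = 2*L
Q(j, G) = j*(1 + j) (Q(j, G) = (1 + j)*j = j*(1 + j))
Y(-181)/(-15640) + x(-648)/Q(-317, -608) = (2*(-181))/(-15640) + 1/(-317*(1 - 317)) = -362*(-1/15640) + 1/(-317*(-316)) = 181/7820 + 1/100172 = 2267369/97918130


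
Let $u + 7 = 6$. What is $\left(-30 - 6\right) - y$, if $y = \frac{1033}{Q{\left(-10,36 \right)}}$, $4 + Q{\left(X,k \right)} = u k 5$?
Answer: $- \frac{5591}{184} \approx -30.386$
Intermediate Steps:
$u = -1$ ($u = -7 + 6 = -1$)
$Q{\left(X,k \right)} = -4 - 5 k$ ($Q{\left(X,k \right)} = -4 + - k 5 = -4 - 5 k$)
$y = - \frac{1033}{184}$ ($y = \frac{1033}{-4 - 180} = \frac{1033}{-184} = 1033 \left(- \frac{1}{184}\right) = - \frac{1033}{184} \approx -5.6141$)
$\left(-30 - 6\right) - y = \left(-30 - 6\right) - - \frac{1033}{184} = \left(-30 - 6\right) + \frac{1033}{184} = -36 + \frac{1033}{184} = - \frac{5591}{184}$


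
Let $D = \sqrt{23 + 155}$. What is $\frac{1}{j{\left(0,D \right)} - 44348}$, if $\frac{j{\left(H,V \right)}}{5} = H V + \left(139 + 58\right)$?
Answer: $- \frac{1}{43363} \approx -2.3061 \cdot 10^{-5}$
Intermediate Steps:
$D = \sqrt{178} \approx 13.342$
$j{\left(H,V \right)} = 985 + 5 H V$ ($j{\left(H,V \right)} = 5 \left(H V + \left(139 + 58\right)\right) = 5 \left(H V + 197\right) = 5 \left(197 + H V\right) = 985 + 5 H V$)
$\frac{1}{j{\left(0,D \right)} - 44348} = \frac{1}{\left(985 + 5 \cdot 0 \sqrt{178}\right) - 44348} = \frac{1}{\left(985 + 0\right) - 44348} = \frac{1}{985 - 44348} = \frac{1}{-43363} = - \frac{1}{43363}$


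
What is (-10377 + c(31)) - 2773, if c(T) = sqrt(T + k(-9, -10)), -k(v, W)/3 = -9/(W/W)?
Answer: -13150 + sqrt(58) ≈ -13142.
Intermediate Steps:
k(v, W) = 27 (k(v, W) = -(-27)/(W/W) = -(-27)/1 = -(-27) = -3*(-9) = 27)
c(T) = sqrt(27 + T) (c(T) = sqrt(T + 27) = sqrt(27 + T))
(-10377 + c(31)) - 2773 = (-10377 + sqrt(27 + 31)) - 2773 = (-10377 + sqrt(58)) - 2773 = -13150 + sqrt(58)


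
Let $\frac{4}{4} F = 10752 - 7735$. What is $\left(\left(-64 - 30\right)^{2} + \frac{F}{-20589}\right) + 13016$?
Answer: $\frac{449907811}{20589} \approx 21852.0$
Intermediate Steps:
$F = 3017$ ($F = 10752 - 7735 = 3017$)
$\left(\left(-64 - 30\right)^{2} + \frac{F}{-20589}\right) + 13016 = \left(\left(-64 - 30\right)^{2} + \frac{3017}{-20589}\right) + 13016 = \left(\left(-94\right)^{2} + 3017 \left(- \frac{1}{20589}\right)\right) + 13016 = \left(8836 - \frac{3017}{20589}\right) + 13016 = \frac{181921387}{20589} + 13016 = \frac{449907811}{20589}$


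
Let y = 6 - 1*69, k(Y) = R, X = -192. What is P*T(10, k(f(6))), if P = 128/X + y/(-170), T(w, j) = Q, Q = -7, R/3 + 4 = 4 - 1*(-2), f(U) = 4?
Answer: 1057/510 ≈ 2.0725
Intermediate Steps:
R = 6 (R = -12 + 3*(4 - 1*(-2)) = -12 + 3*(4 + 2) = -12 + 3*6 = -12 + 18 = 6)
k(Y) = 6
y = -63 (y = 6 - 69 = -63)
T(w, j) = -7
P = -151/510 (P = 128/(-192) - 63/(-170) = 128*(-1/192) - 63*(-1/170) = -⅔ + 63/170 = -151/510 ≈ -0.29608)
P*T(10, k(f(6))) = -151/510*(-7) = 1057/510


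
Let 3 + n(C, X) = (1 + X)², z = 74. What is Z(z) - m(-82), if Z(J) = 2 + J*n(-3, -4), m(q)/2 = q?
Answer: 610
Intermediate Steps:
n(C, X) = -3 + (1 + X)²
m(q) = 2*q
Z(J) = 2 + 6*J (Z(J) = 2 + J*(-3 + (1 - 4)²) = 2 + J*(-3 + (-3)²) = 2 + J*(-3 + 9) = 2 + J*6 = 2 + 6*J)
Z(z) - m(-82) = (2 + 6*74) - 2*(-82) = (2 + 444) - 1*(-164) = 446 + 164 = 610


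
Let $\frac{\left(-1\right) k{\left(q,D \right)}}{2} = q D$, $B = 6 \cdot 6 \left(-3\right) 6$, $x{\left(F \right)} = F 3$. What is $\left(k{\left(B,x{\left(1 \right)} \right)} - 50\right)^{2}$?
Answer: $14730244$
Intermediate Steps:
$x{\left(F \right)} = 3 F$
$B = -648$ ($B = 36 \left(-3\right) 6 = \left(-108\right) 6 = -648$)
$k{\left(q,D \right)} = - 2 D q$ ($k{\left(q,D \right)} = - 2 q D = - 2 D q$)
$\left(k{\left(B,x{\left(1 \right)} \right)} - 50\right)^{2} = \left(\left(-2\right) 3 \cdot 1 \left(-648\right) - 50\right)^{2} = \left(\left(-2\right) 3 \left(-648\right) - 50\right)^{2} = \left(3888 - 50\right)^{2} = 3838^{2} = 14730244$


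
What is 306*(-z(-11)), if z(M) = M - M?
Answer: 0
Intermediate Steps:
z(M) = 0
306*(-z(-11)) = 306*(-1*0) = 306*0 = 0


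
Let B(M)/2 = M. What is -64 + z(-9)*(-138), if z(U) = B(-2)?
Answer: 488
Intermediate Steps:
B(M) = 2*M
z(U) = -4 (z(U) = 2*(-2) = -4)
-64 + z(-9)*(-138) = -64 - 4*(-138) = -64 + 552 = 488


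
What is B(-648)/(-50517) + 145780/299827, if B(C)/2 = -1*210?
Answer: 2496765200/5048786853 ≈ 0.49453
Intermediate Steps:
B(C) = -420 (B(C) = 2*(-1*210) = 2*(-210) = -420)
B(-648)/(-50517) + 145780/299827 = -420/(-50517) + 145780/299827 = -420*(-1/50517) + 145780*(1/299827) = 140/16839 + 145780/299827 = 2496765200/5048786853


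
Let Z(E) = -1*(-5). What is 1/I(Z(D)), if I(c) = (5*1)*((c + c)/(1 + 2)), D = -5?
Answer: 3/50 ≈ 0.060000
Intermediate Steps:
Z(E) = 5
I(c) = 10*c/3 (I(c) = 5*((2*c)/3) = 5*((2*c)*(⅓)) = 5*(2*c/3) = 10*c/3)
1/I(Z(D)) = 1/((10/3)*5) = 1/(50/3) = 3/50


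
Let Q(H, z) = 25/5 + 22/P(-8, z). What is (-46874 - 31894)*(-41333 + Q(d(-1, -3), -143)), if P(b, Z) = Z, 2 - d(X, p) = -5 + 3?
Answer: 42319368288/13 ≈ 3.2553e+9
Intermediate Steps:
d(X, p) = 4 (d(X, p) = 2 - (-5 + 3) = 2 - 1*(-2) = 2 + 2 = 4)
Q(H, z) = 5 + 22/z (Q(H, z) = 25/5 + 22/z = 25*(1/5) + 22/z = 5 + 22/z)
(-46874 - 31894)*(-41333 + Q(d(-1, -3), -143)) = (-46874 - 31894)*(-41333 + (5 + 22/(-143))) = -78768*(-41333 + (5 + 22*(-1/143))) = -78768*(-41333 + (5 - 2/13)) = -78768*(-41333 + 63/13) = -78768*(-537266/13) = 42319368288/13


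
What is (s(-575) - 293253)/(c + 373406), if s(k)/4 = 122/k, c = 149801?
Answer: -168620963/300844025 ≈ -0.56049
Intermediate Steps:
s(k) = 488/k (s(k) = 4*(122/k) = 488/k)
(s(-575) - 293253)/(c + 373406) = (488/(-575) - 293253)/(149801 + 373406) = (488*(-1/575) - 293253)/523207 = (-488/575 - 293253)*(1/523207) = -168620963/575*1/523207 = -168620963/300844025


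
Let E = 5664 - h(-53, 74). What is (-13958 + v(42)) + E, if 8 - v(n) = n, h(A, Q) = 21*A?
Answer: -7215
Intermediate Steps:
v(n) = 8 - n
E = 6777 (E = 5664 - 21*(-53) = 5664 - 1*(-1113) = 5664 + 1113 = 6777)
(-13958 + v(42)) + E = (-13958 + (8 - 1*42)) + 6777 = (-13958 + (8 - 42)) + 6777 = (-13958 - 34) + 6777 = -13992 + 6777 = -7215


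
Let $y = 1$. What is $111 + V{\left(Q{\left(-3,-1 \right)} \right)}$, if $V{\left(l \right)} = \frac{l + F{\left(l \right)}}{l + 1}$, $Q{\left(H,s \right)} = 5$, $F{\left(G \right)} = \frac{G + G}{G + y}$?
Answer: $\frac{1009}{9} \approx 112.11$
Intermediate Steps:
$F{\left(G \right)} = \frac{2 G}{1 + G}$ ($F{\left(G \right)} = \frac{G + G}{G + 1} = \frac{2 G}{1 + G}$)
$V{\left(l \right)} = \frac{l + \frac{2 l}{1 + l}}{1 + l}$ ($V{\left(l \right)} = \frac{l + \frac{2 l}{1 + l}}{l + 1} = \frac{l + \frac{2 l}{1 + l}}{1 + l}$)
$111 + V{\left(Q{\left(-3,-1 \right)} \right)} = 111 + \frac{5 \left(3 + 5\right)}{\left(1 + 5\right)^{2}} = 111 + 5 \cdot \frac{1}{36} \cdot 8 = 111 + \frac{10}{9} = \frac{1009}{9}$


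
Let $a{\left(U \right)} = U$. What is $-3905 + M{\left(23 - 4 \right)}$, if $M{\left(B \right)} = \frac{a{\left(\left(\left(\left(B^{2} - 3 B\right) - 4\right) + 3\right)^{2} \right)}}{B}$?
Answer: $\frac{17614}{19} \approx 927.05$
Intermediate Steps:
$M{\left(B \right)} = \frac{\left(-1 + B^{2} - 3 B\right)^{2}}{B}$ ($M{\left(B \right)} = \frac{\left(\left(\left(B^{2} - 3 B\right) - 4\right) + 3\right)^{2}}{B} = \frac{\left(\left(-4 + B^{2} - 3 B\right) + 3\right)^{2}}{B} = \frac{\left(-1 + B^{2} - 3 B\right)^{2}}{B}$)
$-3905 + M{\left(23 - 4 \right)} = -3905 + \frac{\left(1 - \left(23 - 4\right)^{2} + 3 \left(23 - 4\right)\right)^{2}}{23 - 4} = -3905 + \frac{\left(1 - 19^{2} + 3 \cdot 19\right)^{2}}{19} = -3905 + \frac{\left(1 - 361 + 57\right)^{2}}{19} = -3905 + \frac{\left(-303\right)^{2}}{19} = -3905 + \frac{1}{19} \cdot 91809 = -3905 + \frac{91809}{19} = \frac{17614}{19}$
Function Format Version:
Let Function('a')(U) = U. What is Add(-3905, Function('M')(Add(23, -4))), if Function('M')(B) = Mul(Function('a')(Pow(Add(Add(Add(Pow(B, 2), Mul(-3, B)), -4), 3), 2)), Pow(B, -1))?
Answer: Rational(17614, 19) ≈ 927.05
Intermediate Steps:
Function('M')(B) = Mul(Pow(B, -1), Pow(Add(-1, Pow(B, 2), Mul(-3, B)), 2)) (Function('M')(B) = Mul(Pow(Add(Add(Add(Pow(B, 2), Mul(-3, B)), -4), 3), 2), Pow(B, -1)) = Mul(Pow(Add(Add(-4, Pow(B, 2), Mul(-3, B)), 3), 2), Pow(B, -1)) = Mul(Pow(Add(-1, Pow(B, 2), Mul(-3, B)), 2), Pow(B, -1)) = Mul(Pow(B, -1), Pow(Add(-1, Pow(B, 2), Mul(-3, B)), 2)))
Add(-3905, Function('M')(Add(23, -4))) = Add(-3905, Mul(Pow(Add(23, -4), -1), Pow(Add(1, Mul(-1, Pow(Add(23, -4), 2)), Mul(3, Add(23, -4))), 2))) = Add(-3905, Mul(Pow(19, -1), Pow(Add(1, Mul(-1, Pow(19, 2)), Mul(3, 19)), 2))) = Add(-3905, Mul(Rational(1, 19), Pow(Add(1, Mul(-1, 361), 57), 2))) = Add(-3905, Mul(Rational(1, 19), Pow(Add(1, -361, 57), 2))) = Add(-3905, Mul(Rational(1, 19), Pow(-303, 2))) = Add(-3905, Mul(Rational(1, 19), 91809)) = Add(-3905, Rational(91809, 19)) = Rational(17614, 19)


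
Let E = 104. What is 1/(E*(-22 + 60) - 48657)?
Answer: -1/44705 ≈ -2.2369e-5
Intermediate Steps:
1/(E*(-22 + 60) - 48657) = 1/(104*(-22 + 60) - 48657) = 1/(104*38 - 48657) = 1/(3952 - 48657) = 1/(-44705) = -1/44705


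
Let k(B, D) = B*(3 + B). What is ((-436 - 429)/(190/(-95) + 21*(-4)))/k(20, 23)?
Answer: 173/7912 ≈ 0.021866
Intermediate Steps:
((-436 - 429)/(190/(-95) + 21*(-4)))/k(20, 23) = ((-436 - 429)/(190/(-95) + 21*(-4)))/((20*(3 + 20))) = (-865/(190*(-1/95) - 84))/((20*23)) = -865/(-2 - 84)/460 = -865/(-86)*(1/460) = -865*(-1/86)*(1/460) = (865/86)*(1/460) = 173/7912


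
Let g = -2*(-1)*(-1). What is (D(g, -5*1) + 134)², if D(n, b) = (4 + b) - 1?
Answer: 17424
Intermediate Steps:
g = -2 (g = 2*(-1) = -2)
D(n, b) = 3 + b
(D(g, -5*1) + 134)² = ((3 - 5*1) + 134)² = ((3 - 5) + 134)² = (-2 + 134)² = 132² = 17424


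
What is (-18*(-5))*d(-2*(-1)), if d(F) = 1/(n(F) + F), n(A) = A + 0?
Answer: 45/2 ≈ 22.500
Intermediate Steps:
n(A) = A
d(F) = 1/(2*F) (d(F) = 1/(F + F) = 1/(2*F))
(-18*(-5))*d(-2*(-1)) = (-18*(-5))*(1/(2*((-2*(-1))))) = 90*((½)/2) = 90*((½)*(½)) = 90*(¼) = 45/2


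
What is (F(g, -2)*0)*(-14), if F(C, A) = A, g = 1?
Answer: 0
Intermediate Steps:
(F(g, -2)*0)*(-14) = -2*0*(-14) = 0*(-14) = 0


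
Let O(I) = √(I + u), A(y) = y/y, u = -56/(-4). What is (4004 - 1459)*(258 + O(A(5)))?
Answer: 656610 + 2545*√15 ≈ 6.6647e+5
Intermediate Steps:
u = 14 (u = -56*(-¼) = 14)
A(y) = 1
O(I) = √(14 + I) (O(I) = √(I + 14) = √(14 + I))
(4004 - 1459)*(258 + O(A(5))) = (4004 - 1459)*(258 + √(14 + 1)) = 2545*(258 + √15) = 656610 + 2545*√15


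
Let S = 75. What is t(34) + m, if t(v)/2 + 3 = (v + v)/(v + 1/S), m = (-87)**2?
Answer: 19303413/2551 ≈ 7567.0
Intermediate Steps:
m = 7569
t(v) = -6 + 4*v/(1/75 + v) (t(v) = -6 + 2*((v + v)/(v + 1/75)) = -6 + 2*((2*v)/(v + 1/75)) = -6 + 2*((2*v)/(1/75 + v)) = -6 + 2*(2*v/(1/75 + v)) = -6 + 4*v/(1/75 + v))
t(34) + m = 6*(-1 - 25*34)/(1 + 75*34) + 7569 = 6*(-1 - 850)/(1 + 2550) + 7569 = 6*(-851)/2551 + 7569 = 6*(1/2551)*(-851) + 7569 = -5106/2551 + 7569 = 19303413/2551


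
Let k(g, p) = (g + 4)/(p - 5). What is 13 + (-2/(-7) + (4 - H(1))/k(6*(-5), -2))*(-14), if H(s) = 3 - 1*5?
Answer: -177/13 ≈ -13.615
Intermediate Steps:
k(g, p) = (4 + g)/(-5 + p)
H(s) = -2 (H(s) = 3 - 5 = -2)
13 + (-2/(-7) + (4 - H(1))/k(6*(-5), -2))*(-14) = 13 + (-2/(-7) + (4 - 1*(-2))/(((4 + 6*(-5))/(-5 - 2))))*(-14) = 13 + (-2*(-⅐) + (4 + 2)/(((4 - 30)/(-7))))*(-14) = 13 + (2/7 + 6/((-⅐*(-26))))*(-14) = 13 + (2/7 + 6/(26/7))*(-14) = 13 + (2/7 + 6*(7/26))*(-14) = 13 + (2/7 + 21/13)*(-14) = 13 + (173/91)*(-14) = 13 - 346/13 = -177/13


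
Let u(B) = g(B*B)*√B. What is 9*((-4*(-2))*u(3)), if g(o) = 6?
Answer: 432*√3 ≈ 748.25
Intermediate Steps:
u(B) = 6*√B
9*((-4*(-2))*u(3)) = 9*((-4*(-2))*(6*√3)) = 9*(8*(6*√3)) = 9*(48*√3) = 432*√3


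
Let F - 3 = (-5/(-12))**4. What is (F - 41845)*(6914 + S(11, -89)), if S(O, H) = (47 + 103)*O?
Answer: -1857606721267/5184 ≈ -3.5833e+8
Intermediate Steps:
F = 62833/20736 (F = 3 + (-5/(-12))**4 = 3 + (-5*(-1/12))**4 = 3 + (5/12)**4 = 3 + 625/20736 = 62833/20736 ≈ 3.0301)
S(O, H) = 150*O
(F - 41845)*(6914 + S(11, -89)) = (62833/20736 - 41845)*(6914 + 150*11) = -867635087*(6914 + 1650)/20736 = -867635087/20736*8564 = -1857606721267/5184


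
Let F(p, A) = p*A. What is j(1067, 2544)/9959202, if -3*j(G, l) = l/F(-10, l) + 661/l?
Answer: -2033/380043148320 ≈ -5.3494e-9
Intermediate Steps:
F(p, A) = A*p
j(G, l) = 1/30 - 661/(3*l) (j(G, l) = -(l/((l*(-10))) + 661/l)/3 = -(l/((-10*l)) + 661/l)/3 = -(l*(-1/(10*l)) + 661/l)/3 = -(-⅒ + 661/l)/3 = 1/30 - 661/(3*l))
j(1067, 2544)/9959202 = ((1/30)*(-6610 + 2544)/2544)/9959202 = ((1/30)*(1/2544)*(-4066))*(1/9959202) = -2033/38160*1/9959202 = -2033/380043148320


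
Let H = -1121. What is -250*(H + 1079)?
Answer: 10500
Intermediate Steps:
-250*(H + 1079) = -250*(-1121 + 1079) = -250*(-42) = 10500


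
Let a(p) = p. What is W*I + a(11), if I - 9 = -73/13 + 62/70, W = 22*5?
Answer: 43747/91 ≈ 480.74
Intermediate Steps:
W = 110
I = 1943/455 (I = 9 + (-73/13 + 62/70) = 9 + (-73*1/13 + 62*(1/70)) = 9 + (-73/13 + 31/35) = 9 - 2152/455 = 1943/455 ≈ 4.2703)
W*I + a(11) = 110*(1943/455) + 11 = 42746/91 + 11 = 43747/91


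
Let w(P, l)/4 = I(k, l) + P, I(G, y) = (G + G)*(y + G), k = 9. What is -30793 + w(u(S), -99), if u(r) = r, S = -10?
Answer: -37313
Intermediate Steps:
I(G, y) = 2*G*(G + y) (I(G, y) = (2*G)*(G + y) = 2*G*(G + y))
w(P, l) = 648 + 4*P + 72*l (w(P, l) = 4*(2*9*(9 + l) + P) = 4*((162 + 18*l) + P) = 4*(162 + P + 18*l) = 648 + 4*P + 72*l)
-30793 + w(u(S), -99) = -30793 + (648 + 4*(-10) + 72*(-99)) = -30793 + (648 - 40 - 7128) = -30793 - 6520 = -37313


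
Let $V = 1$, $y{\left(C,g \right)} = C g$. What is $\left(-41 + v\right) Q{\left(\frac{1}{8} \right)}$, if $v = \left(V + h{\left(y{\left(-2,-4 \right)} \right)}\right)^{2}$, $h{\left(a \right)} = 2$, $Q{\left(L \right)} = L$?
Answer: $-4$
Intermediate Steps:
$v = 9$ ($v = \left(1 + 2\right)^{2} = 3^{2} = 9$)
$\left(-41 + v\right) Q{\left(\frac{1}{8} \right)} = \frac{-41 + 9}{8} = \left(-32\right) \frac{1}{8} = -4$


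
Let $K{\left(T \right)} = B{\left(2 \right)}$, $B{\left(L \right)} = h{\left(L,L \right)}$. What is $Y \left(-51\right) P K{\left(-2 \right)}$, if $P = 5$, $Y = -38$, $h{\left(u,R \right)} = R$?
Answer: $19380$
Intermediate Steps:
$B{\left(L \right)} = L$
$K{\left(T \right)} = 2$
$Y \left(-51\right) P K{\left(-2 \right)} = \left(-38\right) \left(-51\right) 5 \cdot 2 = 1938 \cdot 10 = 19380$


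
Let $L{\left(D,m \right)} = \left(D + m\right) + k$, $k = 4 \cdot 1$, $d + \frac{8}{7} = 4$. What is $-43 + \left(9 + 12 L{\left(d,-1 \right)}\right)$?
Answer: $\frac{254}{7} \approx 36.286$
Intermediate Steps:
$d = \frac{20}{7}$ ($d = - \frac{8}{7} + 4 = \frac{20}{7} \approx 2.8571$)
$k = 4$
$L{\left(D,m \right)} = 4 + D + m$ ($L{\left(D,m \right)} = \left(D + m\right) + 4 = 4 + D + m$)
$-43 + \left(9 + 12 L{\left(d,-1 \right)}\right) = -43 + \left(9 + 12 \left(4 + \frac{20}{7} - 1\right)\right) = -43 + \left(9 + 12 \cdot \frac{41}{7}\right) = -43 + \left(9 + \frac{492}{7}\right) = -43 + \frac{555}{7} = \frac{254}{7}$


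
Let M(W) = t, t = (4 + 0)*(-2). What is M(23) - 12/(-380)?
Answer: -757/95 ≈ -7.9684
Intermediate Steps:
t = -8 (t = 4*(-2) = -8)
M(W) = -8
M(23) - 12/(-380) = -8 - 12/(-380) = -8 - 12*(-1)/380 = -8 - 1*(-3/95) = -8 + 3/95 = -757/95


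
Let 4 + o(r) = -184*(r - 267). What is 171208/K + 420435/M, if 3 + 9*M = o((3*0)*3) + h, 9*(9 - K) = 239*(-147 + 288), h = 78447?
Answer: -11559717471/714763504 ≈ -16.173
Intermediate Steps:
o(r) = 49124 - 184*r (o(r) = -4 - 184*(r - 267) = -4 - 184*(-267 + r) = -4 + (49128 - 184*r) = 49124 - 184*r)
K = -11206/3 (K = 9 - 239*(-147 + 288)/9 = 9 - 239*141/9 = 9 - ⅑*33699 = 9 - 11233/3 = -11206/3 ≈ -3735.3)
M = 127568/9 (M = -⅓ + ((49124 - 184*3*0*3) + 78447)/9 = -⅓ + ((49124 - 0*3) + 78447)/9 = -⅓ + ((49124 - 184*0) + 78447)/9 = -⅓ + ((49124 + 0) + 78447)/9 = -⅓ + (49124 + 78447)/9 = -⅓ + (⅑)*127571 = -⅓ + 127571/9 = 127568/9 ≈ 14174.)
171208/K + 420435/M = 171208/(-11206/3) + 420435/(127568/9) = 171208*(-3/11206) + 420435*(9/127568) = -256812/5603 + 3783915/127568 = -11559717471/714763504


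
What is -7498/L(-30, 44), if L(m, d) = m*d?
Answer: 3749/660 ≈ 5.6803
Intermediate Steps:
L(m, d) = d*m
-7498/L(-30, 44) = -7498/(44*(-30)) = -7498/(-1320) = -7498*(-1/1320) = 3749/660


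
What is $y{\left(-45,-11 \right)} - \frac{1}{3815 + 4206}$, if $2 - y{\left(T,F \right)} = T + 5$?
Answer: $\frac{336881}{8021} \approx 42.0$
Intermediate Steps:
$y{\left(T,F \right)} = -3 - T$ ($y{\left(T,F \right)} = 2 - \left(T + 5\right) = 2 - \left(5 + T\right) = -3 - T$)
$y{\left(-45,-11 \right)} - \frac{1}{3815 + 4206} = \left(-3 - -45\right) - \frac{1}{3815 + 4206} = \left(-3 + 45\right) - \frac{1}{8021} = 42 - \frac{1}{8021} = \frac{336881}{8021}$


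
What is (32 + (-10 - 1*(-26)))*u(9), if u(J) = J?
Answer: 432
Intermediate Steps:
(32 + (-10 - 1*(-26)))*u(9) = (32 + (-10 - 1*(-26)))*9 = (32 + (-10 + 26))*9 = (32 + 16)*9 = 48*9 = 432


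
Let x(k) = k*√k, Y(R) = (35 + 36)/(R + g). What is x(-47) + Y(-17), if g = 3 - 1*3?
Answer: -71/17 - 47*I*√47 ≈ -4.1765 - 322.22*I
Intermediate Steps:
g = 0 (g = 3 - 3 = 0)
Y(R) = 71/R (Y(R) = (35 + 36)/(R + 0) = 71/R)
x(k) = k^(3/2)
x(-47) + Y(-17) = (-47)^(3/2) + 71/(-17) = -47*I*√47 + 71*(-1/17) = -47*I*√47 - 71/17 = -71/17 - 47*I*√47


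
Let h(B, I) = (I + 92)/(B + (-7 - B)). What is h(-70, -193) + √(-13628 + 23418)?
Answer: 101/7 + √9790 ≈ 113.37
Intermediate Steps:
h(B, I) = -92/7 - I/7 (h(B, I) = (92 + I)/(-7) = (92 + I)*(-⅐) = -92/7 - I/7)
h(-70, -193) + √(-13628 + 23418) = (-92/7 - ⅐*(-193)) + √(-13628 + 23418) = (-92/7 + 193/7) + √9790 = 101/7 + √9790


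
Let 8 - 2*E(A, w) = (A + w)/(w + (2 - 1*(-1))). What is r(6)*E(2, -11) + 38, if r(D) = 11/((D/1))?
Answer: 4253/96 ≈ 44.302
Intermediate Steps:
r(D) = 11/D (r(D) = 11/((D*1)) = 11/D)
E(A, w) = 4 - (A + w)/(2*(3 + w)) (E(A, w) = 4 - (A + w)/(2*(w + (2 - 1*(-1)))) = 4 - (A + w)/(2*(w + (2 + 1))) = 4 - (A + w)/(2*(w + 3)) = 4 - (A + w)/(2*(3 + w)))
r(6)*E(2, -11) + 38 = (11/6)*((24 - 1*2 + 7*(-11))/(2*(3 - 11))) + 38 = (11*(1/6))*((1/2)*(24 - 2 - 77)/(-8)) + 38 = 11*((1/2)*(-1/8)*(-55))/6 + 38 = (11/6)*(55/16) + 38 = 605/96 + 38 = 4253/96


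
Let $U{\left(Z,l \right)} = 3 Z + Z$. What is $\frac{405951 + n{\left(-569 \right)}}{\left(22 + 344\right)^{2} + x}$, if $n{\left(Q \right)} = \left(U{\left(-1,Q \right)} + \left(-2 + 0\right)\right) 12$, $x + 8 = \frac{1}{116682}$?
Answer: $\frac{47358773478}{15629320537} \approx 3.0301$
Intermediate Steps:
$x = - \frac{933455}{116682}$ ($x = -8 + \frac{1}{116682} = - \frac{933455}{116682} \approx -8.0$)
$U{\left(Z,l \right)} = 4 Z$
$n{\left(Q \right)} = -72$ ($n{\left(Q \right)} = \left(4 \left(-1\right) + \left(-2 + 0\right)\right) 12 = \left(-4 - 2\right) 12 = \left(-6\right) 12 = -72$)
$\frac{405951 + n{\left(-569 \right)}}{\left(22 + 344\right)^{2} + x} = \frac{405951 - 72}{\left(22 + 344\right)^{2} - \frac{933455}{116682}} = \frac{405879}{366^{2} - \frac{933455}{116682}} = \frac{405879}{133956 - \frac{933455}{116682}} = \frac{405879}{\frac{15629320537}{116682}} = 405879 \cdot \frac{116682}{15629320537} = \frac{47358773478}{15629320537}$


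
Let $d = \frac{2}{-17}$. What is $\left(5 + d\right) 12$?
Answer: $\frac{996}{17} \approx 58.588$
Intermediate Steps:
$d = - \frac{2}{17}$ ($d = 2 \left(- \frac{1}{17}\right) = - \frac{2}{17} \approx -0.11765$)
$\left(5 + d\right) 12 = \left(5 - \frac{2}{17}\right) 12 = \frac{83}{17} \cdot 12 = \frac{996}{17}$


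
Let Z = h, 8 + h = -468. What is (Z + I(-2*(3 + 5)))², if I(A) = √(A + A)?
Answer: 226544 - 3808*I*√2 ≈ 2.2654e+5 - 5385.3*I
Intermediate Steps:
h = -476 (h = -8 - 468 = -476)
I(A) = √2*√A (I(A) = √(2*A) = √2*√A)
Z = -476
(Z + I(-2*(3 + 5)))² = (-476 + √2*√(-2*(3 + 5)))² = (-476 + √2*√(-2*8))² = (-476 + √2*√(-16))² = (-476 + √2*(4*I))² = (-476 + 4*I*√2)²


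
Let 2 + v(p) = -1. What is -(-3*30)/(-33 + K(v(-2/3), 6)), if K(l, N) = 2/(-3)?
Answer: -270/101 ≈ -2.6733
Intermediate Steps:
v(p) = -3 (v(p) = -2 - 1 = -3)
K(l, N) = -2/3 (K(l, N) = 2*(-1/3) = -2/3)
-(-3*30)/(-33 + K(v(-2/3), 6)) = -(-3*30)/(-33 - 2/3) = -(-90)/(-101/3) = -(-90)*(-3)/101 = -1*270/101 = -270/101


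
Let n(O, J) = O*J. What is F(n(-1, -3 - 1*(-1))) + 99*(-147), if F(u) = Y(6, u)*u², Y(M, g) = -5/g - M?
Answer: -14587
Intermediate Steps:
Y(M, g) = -M - 5/g
n(O, J) = J*O
F(u) = u²*(-6 - 5/u) (F(u) = (-1*6 - 5/u)*u² = (-6 - 5/u)*u² = u²*(-6 - 5/u))
F(n(-1, -3 - 1*(-1))) + 99*(-147) = -(-3 - 1*(-1))*(-1)*(5 + 6*((-3 - 1*(-1))*(-1))) + 99*(-147) = -(-3 + 1)*(-1)*(5 + 6*((-3 + 1)*(-1))) - 14553 = -(-2*(-1))*(5 + 6*(-2*(-1))) - 14553 = -1*2*(5 + 6*2) - 14553 = -1*2*(5 + 12) - 14553 = -1*2*17 - 14553 = -34 - 14553 = -14587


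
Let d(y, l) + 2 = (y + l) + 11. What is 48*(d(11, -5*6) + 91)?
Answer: 3888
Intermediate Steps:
d(y, l) = 9 + l + y (d(y, l) = -2 + ((y + l) + 11) = -2 + ((l + y) + 11) = -2 + (11 + l + y) = 9 + l + y)
48*(d(11, -5*6) + 91) = 48*((9 - 5*6 + 11) + 91) = 48*((9 - 30 + 11) + 91) = 48*(-10 + 91) = 48*81 = 3888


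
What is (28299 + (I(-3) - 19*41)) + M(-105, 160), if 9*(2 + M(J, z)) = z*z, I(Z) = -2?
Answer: 273244/9 ≈ 30360.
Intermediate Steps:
M(J, z) = -2 + z²/9 (M(J, z) = -2 + (z*z)/9 = -2 + z²/9)
(28299 + (I(-3) - 19*41)) + M(-105, 160) = (28299 + (-2 - 19*41)) + (-2 + (⅑)*160²) = (28299 + (-2 - 779)) + (-2 + (⅑)*25600) = (28299 - 781) + (-2 + 25600/9) = 27518 + 25582/9 = 273244/9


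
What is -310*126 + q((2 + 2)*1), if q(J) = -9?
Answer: -39069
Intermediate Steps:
-310*126 + q((2 + 2)*1) = -310*126 - 9 = -39060 - 9 = -39069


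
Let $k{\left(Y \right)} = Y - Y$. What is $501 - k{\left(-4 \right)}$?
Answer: $501$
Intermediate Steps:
$k{\left(Y \right)} = 0$
$501 - k{\left(-4 \right)} = 501 - 0 = 501 + 0 = 501$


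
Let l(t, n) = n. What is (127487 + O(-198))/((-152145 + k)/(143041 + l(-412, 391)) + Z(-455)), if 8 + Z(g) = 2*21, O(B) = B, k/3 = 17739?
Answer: 2282164481/597220 ≈ 3821.3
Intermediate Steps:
k = 53217 (k = 3*17739 = 53217)
Z(g) = 34 (Z(g) = -8 + 2*21 = -8 + 42 = 34)
(127487 + O(-198))/((-152145 + k)/(143041 + l(-412, 391)) + Z(-455)) = (127487 - 198)/((-152145 + 53217)/(143041 + 391) + 34) = 127289/(-98928/143432 + 34) = 127289/(-98928*1/143432 + 34) = 127289/(-12366/17929 + 34) = 127289/(597220/17929) = 127289*(17929/597220) = 2282164481/597220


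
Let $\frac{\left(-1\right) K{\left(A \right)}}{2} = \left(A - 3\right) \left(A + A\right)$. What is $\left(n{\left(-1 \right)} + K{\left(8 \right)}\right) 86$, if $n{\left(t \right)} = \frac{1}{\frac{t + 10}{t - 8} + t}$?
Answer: $-13803$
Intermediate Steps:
$K{\left(A \right)} = - 4 A \left(-3 + A\right)$ ($K{\left(A \right)} = - 2 \left(A - 3\right) \left(A + A\right) = - 2 \left(-3 + A\right) 2 A = - 2 \cdot 2 A \left(-3 + A\right) = - 4 A \left(-3 + A\right)$)
$n{\left(t \right)} = \frac{1}{t + \frac{10 + t}{-8 + t}}$ ($n{\left(t \right)} = \frac{1}{\frac{10 + t}{-8 + t} + t} = \frac{1}{t + \frac{10 + t}{-8 + t}}$)
$\left(n{\left(-1 \right)} + K{\left(8 \right)}\right) 86 = \left(\frac{-8 - 1}{10 + \left(-1\right)^{2} - -7} + 4 \cdot 8 \left(3 - 8\right)\right) 86 = \left(\frac{1}{10 + 1 + 7} \left(-9\right) + 4 \cdot 8 \left(3 - 8\right)\right) 86 = \left(\frac{1}{18} \left(-9\right) + 4 \cdot 8 \left(-5\right)\right) 86 = \left(\frac{1}{18} \left(-9\right) - 160\right) 86 = \left(- \frac{1}{2} - 160\right) 86 = \left(- \frac{321}{2}\right) 86 = -13803$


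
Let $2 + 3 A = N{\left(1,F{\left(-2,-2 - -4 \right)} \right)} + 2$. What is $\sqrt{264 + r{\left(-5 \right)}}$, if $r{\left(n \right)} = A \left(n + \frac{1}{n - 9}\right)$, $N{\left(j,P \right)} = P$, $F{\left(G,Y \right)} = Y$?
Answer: $\frac{\sqrt{114933}}{21} \approx 16.144$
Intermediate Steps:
$A = \frac{2}{3}$ ($A = - \frac{2}{3} + \frac{\left(-2 - -4\right) + 2}{3} = - \frac{2}{3} + \frac{\left(-2 + 4\right) + 2}{3} = - \frac{2}{3} + \frac{2 + 2}{3} = - \frac{2}{3} + \frac{1}{3} \cdot 4 = - \frac{2}{3} + \frac{4}{3} = \frac{2}{3} \approx 0.66667$)
$r{\left(n \right)} = \frac{2 n}{3} + \frac{2}{3 \left(-9 + n\right)}$ ($r{\left(n \right)} = \frac{2 \left(n + \frac{1}{n - 9}\right)}{3} = \frac{2 \left(n + \frac{1}{-9 + n}\right)}{3} = \frac{2 n}{3} + \frac{2}{3 \left(-9 + n\right)}$)
$\sqrt{264 + r{\left(-5 \right)}} = \sqrt{264 + \frac{2 \left(1 + \left(-5\right)^{2} - -45\right)}{3 \left(-9 - 5\right)}} = \sqrt{264 + \frac{2 \left(1 + 25 + 45\right)}{3 \left(-14\right)}} = \sqrt{264 + \frac{2}{3} \left(- \frac{1}{14}\right) 71} = \sqrt{264 - \frac{71}{21}} = \sqrt{\frac{5473}{21}} = \frac{\sqrt{114933}}{21}$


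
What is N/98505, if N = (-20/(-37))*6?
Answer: 8/242979 ≈ 3.2925e-5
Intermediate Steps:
N = 120/37 (N = -1/37*(-20)*6 = (20/37)*6 = 120/37 ≈ 3.2432)
N/98505 = (120/37)/98505 = (120/37)*(1/98505) = 8/242979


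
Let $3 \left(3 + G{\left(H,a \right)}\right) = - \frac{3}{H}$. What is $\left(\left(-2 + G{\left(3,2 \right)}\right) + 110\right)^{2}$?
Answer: $\frac{98596}{9} \approx 10955.0$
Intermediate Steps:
$G{\left(H,a \right)} = -3 - \frac{1}{H}$ ($G{\left(H,a \right)} = -3 + \frac{\left(-3\right) \frac{1}{H}}{3} = -3 - \frac{1}{H}$)
$\left(\left(-2 + G{\left(3,2 \right)}\right) + 110\right)^{2} = \left(\left(-2 - \frac{10}{3}\right) + 110\right)^{2} = \left(- \frac{16}{3} + 110\right)^{2} = \left(\frac{314}{3}\right)^{2} = \frac{98596}{9}$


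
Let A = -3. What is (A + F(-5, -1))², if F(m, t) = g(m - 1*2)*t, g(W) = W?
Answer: 16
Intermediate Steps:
F(m, t) = t*(-2 + m) (F(m, t) = (m - 1*2)*t = (m - 2)*t = (-2 + m)*t = t*(-2 + m))
(A + F(-5, -1))² = (-3 - (-2 - 5))² = (-3 - 1*(-7))² = (-3 + 7)² = 4² = 16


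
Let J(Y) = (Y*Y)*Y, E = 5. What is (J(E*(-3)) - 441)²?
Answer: 14561856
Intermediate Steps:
J(Y) = Y³ (J(Y) = Y²*Y = Y³)
(J(E*(-3)) - 441)² = ((5*(-3))³ - 441)² = ((-15)³ - 441)² = (-3375 - 441)² = (-3816)² = 14561856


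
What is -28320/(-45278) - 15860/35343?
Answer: 141402340/800130177 ≈ 0.17672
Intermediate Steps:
-28320/(-45278) - 15860/35343 = -28320*(-1/45278) - 15860*1/35343 = 14160/22639 - 15860/35343 = 141402340/800130177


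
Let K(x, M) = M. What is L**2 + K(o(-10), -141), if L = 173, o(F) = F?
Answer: 29788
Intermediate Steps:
L**2 + K(o(-10), -141) = 173**2 - 141 = 29929 - 141 = 29788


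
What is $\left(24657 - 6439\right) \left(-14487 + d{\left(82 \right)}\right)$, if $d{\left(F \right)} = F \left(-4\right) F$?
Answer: $-753915494$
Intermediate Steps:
$d{\left(F \right)} = - 4 F^{2}$ ($d{\left(F \right)} = - 4 F F = - 4 F^{2}$)
$\left(24657 - 6439\right) \left(-14487 + d{\left(82 \right)}\right) = \left(24657 - 6439\right) \left(-14487 - 4 \cdot 82^{2}\right) = 18218 \left(-14487 - 26896\right) = 18218 \left(-41383\right) = -753915494$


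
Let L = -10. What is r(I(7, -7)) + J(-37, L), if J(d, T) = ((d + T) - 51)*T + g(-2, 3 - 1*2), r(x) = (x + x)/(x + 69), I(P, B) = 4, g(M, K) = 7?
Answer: 72059/73 ≈ 987.11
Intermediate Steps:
r(x) = 2*x/(69 + x) (r(x) = (2*x)/(69 + x) = 2*x/(69 + x))
J(d, T) = 7 + T*(-51 + T + d) (J(d, T) = ((d + T) - 51)*T + 7 = ((T + d) - 51)*T + 7 = (-51 + T + d)*T + 7 = T*(-51 + T + d) + 7 = 7 + T*(-51 + T + d))
r(I(7, -7)) + J(-37, L) = 2*4/(69 + 4) + (7 + (-10)² - 51*(-10) - 10*(-37)) = 2*4/73 + (7 + 100 + 510 + 370) = 2*4*(1/73) + 987 = 8/73 + 987 = 72059/73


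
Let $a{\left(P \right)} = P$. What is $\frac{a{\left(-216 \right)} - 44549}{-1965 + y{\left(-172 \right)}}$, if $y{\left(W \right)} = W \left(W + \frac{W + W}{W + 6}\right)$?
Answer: $- \frac{3715495}{2262793} \approx -1.642$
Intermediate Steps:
$y{\left(W \right)} = W \left(W + \frac{2 W}{6 + W}\right)$
$\frac{a{\left(-216 \right)} - 44549}{-1965 + y{\left(-172 \right)}} = \frac{-216 - 44549}{-1965 + \frac{\left(-172\right)^{2} \left(8 - 172\right)}{6 - 172}} = - \frac{44765}{-1965 + 29584 \frac{1}{-166} \left(-164\right)} = - \frac{44765}{-1965 + 29584 \left(- \frac{1}{166}\right) \left(-164\right)} = - \frac{44765}{-1965 + \frac{2425888}{83}} = - \frac{44765}{\frac{2262793}{83}} = \left(-44765\right) \frac{83}{2262793} = - \frac{3715495}{2262793}$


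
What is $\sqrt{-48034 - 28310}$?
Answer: $2 i \sqrt{19086} \approx 276.3 i$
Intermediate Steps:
$\sqrt{-48034 - 28310} = \sqrt{-76344} = 2 i \sqrt{19086}$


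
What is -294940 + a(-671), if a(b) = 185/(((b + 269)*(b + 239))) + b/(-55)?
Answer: -256091706371/868320 ≈ -2.9493e+5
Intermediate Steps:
a(b) = -b/55 + 185/((239 + b)*(269 + b)) (a(b) = 185/(((269 + b)*(239 + b))) + b*(-1/55) = 185/(((239 + b)*(269 + b))) - b/55 = 185*(1/((239 + b)*(269 + b))) - b/55 = 185/((239 + b)*(269 + b)) - b/55 = -b/55 + 185/((239 + b)*(269 + b)))
-294940 + a(-671) = -294940 + (10175 - 1*(-671)³ - 64291*(-671) - 508*(-671)²)/(55*(64291 + (-671)² + 508*(-671))) = -294940 + (10175 - 1*(-302111711) + 43139261 - 508*450241)/(55*(64291 + 450241 - 340868)) = -294940 + (1/55)*(10175 + 302111711 + 43139261 - 228722428)/173664 = -294940 + (1/55)*(1/173664)*116538719 = -294940 + 10594429/868320 = -256091706371/868320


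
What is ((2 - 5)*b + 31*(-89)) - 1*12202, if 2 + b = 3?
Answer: -14964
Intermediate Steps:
b = 1 (b = -2 + 3 = 1)
((2 - 5)*b + 31*(-89)) - 1*12202 = ((2 - 5)*1 + 31*(-89)) - 1*12202 = (-3*1 - 2759) - 12202 = (-3 - 2759) - 12202 = -2762 - 12202 = -14964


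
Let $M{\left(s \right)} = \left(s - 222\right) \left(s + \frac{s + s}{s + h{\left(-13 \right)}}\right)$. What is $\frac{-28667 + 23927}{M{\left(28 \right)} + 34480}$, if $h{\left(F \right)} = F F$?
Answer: $- \frac{77815}{475966} \approx -0.16349$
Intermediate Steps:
$h{\left(F \right)} = F^{2}$
$M{\left(s \right)} = \left(-222 + s\right) \left(s + \frac{2 s}{169 + s}\right)$ ($M{\left(s \right)} = \left(s - 222\right) \left(s + \frac{s + s}{s + \left(-13\right)^{2}}\right) = \left(-222 + s\right) \left(s + \frac{2 s}{s + 169}\right) = \left(-222 + s\right) \left(s + \frac{2 s}{169 + s}\right)$)
$\frac{-28667 + 23927}{M{\left(28 \right)} + 34480} = \frac{-28667 + 23927}{\frac{28 \left(-37962 + 28^{2} - 1428\right)}{169 + 28} + 34480} = - \frac{4740}{\frac{28 \left(-37962 + 784 - 1428\right)}{197} + 34480} = - \frac{4740}{28 \cdot \frac{1}{197} \left(-38606\right) + 34480} = - \frac{4740}{- \frac{1080968}{197} + 34480} = - \frac{4740}{\frac{5711592}{197}} = \left(-4740\right) \frac{197}{5711592} = - \frac{77815}{475966}$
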